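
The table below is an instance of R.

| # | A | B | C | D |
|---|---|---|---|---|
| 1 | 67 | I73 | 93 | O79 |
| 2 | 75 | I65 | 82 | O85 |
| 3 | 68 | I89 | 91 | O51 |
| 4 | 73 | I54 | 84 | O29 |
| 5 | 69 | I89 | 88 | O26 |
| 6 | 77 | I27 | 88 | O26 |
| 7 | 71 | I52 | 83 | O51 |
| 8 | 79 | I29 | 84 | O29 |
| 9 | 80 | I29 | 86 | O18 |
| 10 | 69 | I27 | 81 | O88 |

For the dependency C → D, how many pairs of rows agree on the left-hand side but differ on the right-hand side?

C=84: all 2 rows agree on D — 0 pairs.
C=88: all 2 rows agree on D — 0 pairs.

0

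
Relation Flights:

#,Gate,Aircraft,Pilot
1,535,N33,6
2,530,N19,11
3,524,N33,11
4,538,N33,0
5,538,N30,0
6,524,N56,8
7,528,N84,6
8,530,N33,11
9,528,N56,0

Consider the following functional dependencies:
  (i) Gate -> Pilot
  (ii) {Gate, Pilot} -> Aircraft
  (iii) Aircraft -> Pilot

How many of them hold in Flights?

0

(i) Gate -> Pilot: Gate=524: rows 3, 6 → Pilot takes values {11, 8} — violation; Gate=528: rows 7, 9 → Pilot takes values {6, 0} — violation — fails.
(ii) {Gate, Pilot} -> Aircraft: (Gate=530, Pilot=11): rows 2, 8 → Aircraft takes values {N19, N33} — violation; (Gate=538, Pilot=0): rows 4, 5 → Aircraft takes values {N33, N30} — violation — fails.
(iii) Aircraft -> Pilot: Aircraft=N33: rows 1, 3, 4, 8 → Pilot takes values {6, 11, 0} — violation; Aircraft=N56: rows 6, 9 → Pilot takes values {8, 0} — violation — fails.
None of the 3 dependencies hold.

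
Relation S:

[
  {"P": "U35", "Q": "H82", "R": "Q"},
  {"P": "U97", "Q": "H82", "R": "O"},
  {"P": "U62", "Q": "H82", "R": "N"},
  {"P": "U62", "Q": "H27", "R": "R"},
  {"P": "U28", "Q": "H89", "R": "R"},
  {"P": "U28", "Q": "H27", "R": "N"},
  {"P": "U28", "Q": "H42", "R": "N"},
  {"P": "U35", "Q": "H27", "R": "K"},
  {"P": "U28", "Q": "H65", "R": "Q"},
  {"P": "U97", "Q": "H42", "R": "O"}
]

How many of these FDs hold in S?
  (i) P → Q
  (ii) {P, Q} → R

1

(i) P → Q: P=U35: 2 rows → Q takes values {H82, H27} — violation; P=U97: 2 rows → Q takes values {H82, H42} — violation; P=U62: 2 rows → Q takes values {H82, H27} — violation; P=U28: 4 rows → Q takes values {H89, H27, H42, H65} — violation — fails.
(ii) {P, Q} → R: every LHS value maps to a single RHS value — holds.
1 of the 2 dependencies holds.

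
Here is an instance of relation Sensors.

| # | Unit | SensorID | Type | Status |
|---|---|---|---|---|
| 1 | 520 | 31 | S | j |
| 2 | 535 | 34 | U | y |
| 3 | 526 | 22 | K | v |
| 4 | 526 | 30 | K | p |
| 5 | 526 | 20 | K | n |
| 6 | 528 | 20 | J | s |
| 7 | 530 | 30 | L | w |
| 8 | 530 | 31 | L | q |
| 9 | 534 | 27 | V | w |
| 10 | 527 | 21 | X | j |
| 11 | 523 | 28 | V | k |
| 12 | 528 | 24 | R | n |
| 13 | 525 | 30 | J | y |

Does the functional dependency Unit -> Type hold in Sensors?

Unit=520: row 1 → Type = S ✓
Unit=535: row 2 → Type = U ✓
Unit=526: rows 3, 4, 5 → Type = K, K, K ✓
Unit=528: rows 6, 12 → Type takes values {J, R} — violation
Unit=530: rows 7, 8 → Type = L, L ✓
Unit=534: row 9 → Type = V ✓
Unit=527: row 10 → Type = X ✓
Unit=523: row 11 → Type = V ✓
Unit=525: row 13 → Type = J ✓
Two rows agree on Unit but differ on Type, so Unit -> Type does not hold.

No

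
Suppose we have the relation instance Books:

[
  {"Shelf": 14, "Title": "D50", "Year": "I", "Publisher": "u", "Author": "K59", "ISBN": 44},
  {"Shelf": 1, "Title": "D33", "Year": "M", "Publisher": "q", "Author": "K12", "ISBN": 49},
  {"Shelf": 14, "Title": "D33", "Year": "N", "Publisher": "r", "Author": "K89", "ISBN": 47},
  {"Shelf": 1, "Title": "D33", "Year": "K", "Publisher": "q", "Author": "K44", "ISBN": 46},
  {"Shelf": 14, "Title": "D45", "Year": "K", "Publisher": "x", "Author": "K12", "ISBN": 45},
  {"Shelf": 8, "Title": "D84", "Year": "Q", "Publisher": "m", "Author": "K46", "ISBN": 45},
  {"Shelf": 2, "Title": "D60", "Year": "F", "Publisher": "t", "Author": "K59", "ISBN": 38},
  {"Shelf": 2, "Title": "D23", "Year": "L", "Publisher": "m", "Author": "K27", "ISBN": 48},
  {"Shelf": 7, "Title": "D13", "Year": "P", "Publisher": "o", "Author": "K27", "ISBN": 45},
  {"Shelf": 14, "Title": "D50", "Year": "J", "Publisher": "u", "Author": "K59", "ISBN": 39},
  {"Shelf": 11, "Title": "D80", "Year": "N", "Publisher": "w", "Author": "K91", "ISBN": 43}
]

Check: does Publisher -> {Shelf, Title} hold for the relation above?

Publisher=u: 2 rows → {Shelf,Title} = (14, D50), (14, D50) ✓
Publisher=q: 2 rows → {Shelf,Title} = (1, D33), (1, D33) ✓
Publisher=r: 1 row → {Shelf,Title} = (14, D33) ✓
Publisher=x: 1 row → {Shelf,Title} = (14, D45) ✓
Publisher=m: 2 rows → {Shelf,Title} takes values {(8, D84), (2, D23)} — violation
Publisher=t: 1 row → {Shelf,Title} = (2, D60) ✓
Publisher=o: 1 row → {Shelf,Title} = (7, D13) ✓
Publisher=w: 1 row → {Shelf,Title} = (11, D80) ✓
Two rows agree on Publisher but differ on {Shelf, Title}, so Publisher -> {Shelf, Title} does not hold.

No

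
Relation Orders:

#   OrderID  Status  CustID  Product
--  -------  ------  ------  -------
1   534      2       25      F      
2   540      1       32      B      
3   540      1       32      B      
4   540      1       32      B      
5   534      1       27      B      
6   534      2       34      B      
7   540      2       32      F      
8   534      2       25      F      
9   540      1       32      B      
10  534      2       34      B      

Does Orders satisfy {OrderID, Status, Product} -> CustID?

Yes

(OrderID=534, Status=2, Product=F): rows 1, 8 → CustID = 25, 25 ✓
(OrderID=540, Status=1, Product=B): rows 2, 3, 4, 9 → CustID = 32, 32, 32, 32 ✓
(OrderID=534, Status=1, Product=B): row 5 → CustID = 27 ✓
(OrderID=534, Status=2, Product=B): rows 6, 10 → CustID = 34, 34 ✓
(OrderID=540, Status=2, Product=F): row 7 → CustID = 32 ✓
Every {OrderID, Status, Product} value is associated with a single CustID value, so {OrderID, Status, Product} -> CustID holds.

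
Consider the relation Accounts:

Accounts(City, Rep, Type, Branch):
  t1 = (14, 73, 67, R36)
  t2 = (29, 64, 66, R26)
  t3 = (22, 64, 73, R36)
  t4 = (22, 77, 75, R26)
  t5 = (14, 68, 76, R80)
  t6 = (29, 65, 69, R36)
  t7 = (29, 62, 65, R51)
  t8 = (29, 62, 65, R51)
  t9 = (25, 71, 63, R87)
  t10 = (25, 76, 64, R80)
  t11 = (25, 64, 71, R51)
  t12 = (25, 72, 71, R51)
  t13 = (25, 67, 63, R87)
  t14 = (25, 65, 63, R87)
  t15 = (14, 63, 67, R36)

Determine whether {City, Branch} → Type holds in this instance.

Yes

(City=14, Branch=R36): rows 1, 15 → Type = 67, 67 ✓
(City=29, Branch=R26): row 2 → Type = 66 ✓
(City=22, Branch=R36): row 3 → Type = 73 ✓
(City=22, Branch=R26): row 4 → Type = 75 ✓
(City=14, Branch=R80): row 5 → Type = 76 ✓
(City=29, Branch=R36): row 6 → Type = 69 ✓
(City=29, Branch=R51): rows 7, 8 → Type = 65, 65 ✓
(City=25, Branch=R87): rows 9, 13, 14 → Type = 63, 63, 63 ✓
(City=25, Branch=R80): row 10 → Type = 64 ✓
(City=25, Branch=R51): rows 11, 12 → Type = 71, 71 ✓
Every {City, Branch} value is associated with a single Type value, so {City, Branch} → Type holds.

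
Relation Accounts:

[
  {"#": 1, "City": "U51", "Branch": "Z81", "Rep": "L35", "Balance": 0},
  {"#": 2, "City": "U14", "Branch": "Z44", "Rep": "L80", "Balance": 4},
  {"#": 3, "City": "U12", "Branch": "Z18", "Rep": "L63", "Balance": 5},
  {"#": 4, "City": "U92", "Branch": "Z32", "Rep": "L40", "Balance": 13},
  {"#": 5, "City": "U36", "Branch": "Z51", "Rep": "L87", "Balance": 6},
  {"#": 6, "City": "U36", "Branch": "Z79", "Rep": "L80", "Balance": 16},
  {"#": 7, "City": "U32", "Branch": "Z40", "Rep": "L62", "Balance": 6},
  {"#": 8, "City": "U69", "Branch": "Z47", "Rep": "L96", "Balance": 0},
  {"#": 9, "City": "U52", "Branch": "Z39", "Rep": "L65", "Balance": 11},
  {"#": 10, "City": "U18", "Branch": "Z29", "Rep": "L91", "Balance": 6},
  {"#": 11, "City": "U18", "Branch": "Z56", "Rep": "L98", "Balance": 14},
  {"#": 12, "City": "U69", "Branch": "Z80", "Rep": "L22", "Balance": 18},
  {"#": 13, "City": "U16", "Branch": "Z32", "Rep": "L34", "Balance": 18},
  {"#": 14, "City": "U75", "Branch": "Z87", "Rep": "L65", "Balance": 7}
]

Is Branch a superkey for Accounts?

No

Rows 4 and 13 have the same Branch value Branch=Z32 but are distinct tuples, so Branch does not determine every attribute — not a superkey.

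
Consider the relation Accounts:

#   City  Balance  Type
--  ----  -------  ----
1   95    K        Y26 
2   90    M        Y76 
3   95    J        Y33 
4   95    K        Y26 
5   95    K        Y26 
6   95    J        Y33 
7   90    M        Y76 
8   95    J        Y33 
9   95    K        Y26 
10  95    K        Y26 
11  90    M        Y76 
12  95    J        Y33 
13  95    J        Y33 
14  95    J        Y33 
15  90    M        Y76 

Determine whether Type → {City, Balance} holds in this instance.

Yes

Type=Y26: rows 1, 4, 5, 9, 10 → {City,Balance} = (95, K), (95, K), (95, K), (95, K), (95, K) ✓
Type=Y76: rows 2, 7, 11, 15 → {City,Balance} = (90, M), (90, M), (90, M), (90, M) ✓
Type=Y33: rows 3, 6, 8, 12, 13, 14 → {City,Balance} = (95, J), (95, J), (95, J), (95, J), (95, J), (95, J) ✓
Every Type value is associated with a single {City, Balance} value, so Type → {City, Balance} holds.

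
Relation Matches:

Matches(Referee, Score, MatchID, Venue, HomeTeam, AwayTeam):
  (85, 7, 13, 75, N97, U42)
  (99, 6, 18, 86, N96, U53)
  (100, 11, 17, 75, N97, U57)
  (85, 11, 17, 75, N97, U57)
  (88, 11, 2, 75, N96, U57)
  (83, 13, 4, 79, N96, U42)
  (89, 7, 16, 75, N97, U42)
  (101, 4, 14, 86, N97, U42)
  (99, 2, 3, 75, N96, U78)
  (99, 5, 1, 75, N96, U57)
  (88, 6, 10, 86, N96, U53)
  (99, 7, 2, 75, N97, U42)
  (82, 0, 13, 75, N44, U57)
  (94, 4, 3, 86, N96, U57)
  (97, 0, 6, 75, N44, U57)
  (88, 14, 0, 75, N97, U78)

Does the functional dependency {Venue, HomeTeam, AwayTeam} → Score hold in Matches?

(Venue=75, HomeTeam=N97, AwayTeam=U42): 3 rows → Score = 7, 7, 7 ✓
(Venue=86, HomeTeam=N96, AwayTeam=U53): 2 rows → Score = 6, 6 ✓
(Venue=75, HomeTeam=N97, AwayTeam=U57): 2 rows → Score = 11, 11 ✓
(Venue=75, HomeTeam=N96, AwayTeam=U57): 2 rows → Score takes values {11, 5} — violation
(Venue=79, HomeTeam=N96, AwayTeam=U42): 1 row → Score = 13 ✓
(Venue=86, HomeTeam=N97, AwayTeam=U42): 1 row → Score = 4 ✓
(Venue=75, HomeTeam=N96, AwayTeam=U78): 1 row → Score = 2 ✓
(Venue=75, HomeTeam=N44, AwayTeam=U57): 2 rows → Score = 0, 0 ✓
(Venue=86, HomeTeam=N96, AwayTeam=U57): 1 row → Score = 4 ✓
(Venue=75, HomeTeam=N97, AwayTeam=U78): 1 row → Score = 14 ✓
Two rows agree on {Venue, HomeTeam, AwayTeam} but differ on Score, so {Venue, HomeTeam, AwayTeam} → Score does not hold.

No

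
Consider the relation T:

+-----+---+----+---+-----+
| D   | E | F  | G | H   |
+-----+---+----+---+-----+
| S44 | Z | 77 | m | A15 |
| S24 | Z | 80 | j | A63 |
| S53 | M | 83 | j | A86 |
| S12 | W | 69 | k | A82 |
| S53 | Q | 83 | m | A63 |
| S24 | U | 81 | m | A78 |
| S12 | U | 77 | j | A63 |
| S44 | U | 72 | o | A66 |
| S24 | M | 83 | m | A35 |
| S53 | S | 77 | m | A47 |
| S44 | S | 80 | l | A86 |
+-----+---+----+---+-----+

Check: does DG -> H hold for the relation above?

(D=S44, G=m): 1 row → H = A15 ✓
(D=S24, G=j): 1 row → H = A63 ✓
(D=S53, G=j): 1 row → H = A86 ✓
(D=S12, G=k): 1 row → H = A82 ✓
(D=S53, G=m): 2 rows → H takes values {A63, A47} — violation
(D=S24, G=m): 2 rows → H takes values {A78, A35} — violation
(D=S12, G=j): 1 row → H = A63 ✓
(D=S44, G=o): 1 row → H = A66 ✓
(D=S44, G=l): 1 row → H = A86 ✓
Two rows agree on DG but differ on H, so DG -> H does not hold.

No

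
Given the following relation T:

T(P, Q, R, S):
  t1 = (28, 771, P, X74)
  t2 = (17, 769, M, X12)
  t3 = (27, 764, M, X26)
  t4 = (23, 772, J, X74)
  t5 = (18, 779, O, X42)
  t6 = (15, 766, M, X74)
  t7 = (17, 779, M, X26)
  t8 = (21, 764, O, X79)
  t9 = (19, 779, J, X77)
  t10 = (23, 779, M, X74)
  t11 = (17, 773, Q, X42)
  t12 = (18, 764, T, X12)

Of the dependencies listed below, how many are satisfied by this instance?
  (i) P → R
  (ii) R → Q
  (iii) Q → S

(i) P → R: P=17: rows 2, 7, 11 → R takes values {M, Q} — violation; P=23: rows 4, 10 → R takes values {J, M} — violation; P=18: rows 5, 12 → R takes values {O, T} — violation — fails.
(ii) R → Q: R=M: rows 2, 3, 6, 7, 10 → Q takes values {769, 764, 766, 779} — violation; R=J: rows 4, 9 → Q takes values {772, 779} — violation; R=O: rows 5, 8 → Q takes values {779, 764} — violation — fails.
(iii) Q → S: Q=764: rows 3, 8, 12 → S takes values {X26, X79, X12} — violation; Q=779: rows 5, 7, 9, 10 → S takes values {X42, X26, X77, X74} — violation — fails.
None of the 3 dependencies hold.

0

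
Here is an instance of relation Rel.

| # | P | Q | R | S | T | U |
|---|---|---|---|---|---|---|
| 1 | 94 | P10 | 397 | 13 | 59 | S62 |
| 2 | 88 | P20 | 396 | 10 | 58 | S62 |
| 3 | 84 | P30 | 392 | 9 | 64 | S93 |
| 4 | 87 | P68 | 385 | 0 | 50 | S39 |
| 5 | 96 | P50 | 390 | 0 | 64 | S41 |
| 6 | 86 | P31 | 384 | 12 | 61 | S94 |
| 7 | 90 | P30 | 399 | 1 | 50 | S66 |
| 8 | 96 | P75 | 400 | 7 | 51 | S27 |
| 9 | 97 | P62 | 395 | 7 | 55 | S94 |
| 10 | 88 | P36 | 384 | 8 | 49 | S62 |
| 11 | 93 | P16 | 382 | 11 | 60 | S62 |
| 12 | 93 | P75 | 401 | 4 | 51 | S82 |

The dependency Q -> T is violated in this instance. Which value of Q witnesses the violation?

P30

Q=P10: row 1 → T = 59 ✓
Q=P20: row 2 → T = 58 ✓
Q=P30: rows 3, 7 → T takes values {64, 50} — violation
Q=P68: row 4 → T = 50 ✓
Q=P50: row 5 → T = 64 ✓
Q=P31: row 6 → T = 61 ✓
Q=P75: rows 8, 12 → T = 51, 51 ✓
Q=P62: row 9 → T = 55 ✓
Q=P36: row 10 → T = 49 ✓
Q=P16: row 11 → T = 60 ✓
The only Q value with inconsistent T is Q=P30.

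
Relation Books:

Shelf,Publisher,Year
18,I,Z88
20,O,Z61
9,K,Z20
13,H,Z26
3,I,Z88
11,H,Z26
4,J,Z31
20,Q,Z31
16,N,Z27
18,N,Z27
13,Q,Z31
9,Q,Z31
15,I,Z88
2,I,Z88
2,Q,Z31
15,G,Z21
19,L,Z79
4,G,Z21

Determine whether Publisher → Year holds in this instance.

Yes

Publisher=I: 4 rows → Year = Z88, Z88, Z88, Z88 ✓
Publisher=O: 1 row → Year = Z61 ✓
Publisher=K: 1 row → Year = Z20 ✓
Publisher=H: 2 rows → Year = Z26, Z26 ✓
Publisher=J: 1 row → Year = Z31 ✓
Publisher=Q: 4 rows → Year = Z31, Z31, Z31, Z31 ✓
Publisher=N: 2 rows → Year = Z27, Z27 ✓
Publisher=G: 2 rows → Year = Z21, Z21 ✓
Publisher=L: 1 row → Year = Z79 ✓
Every Publisher value is associated with a single Year value, so Publisher → Year holds.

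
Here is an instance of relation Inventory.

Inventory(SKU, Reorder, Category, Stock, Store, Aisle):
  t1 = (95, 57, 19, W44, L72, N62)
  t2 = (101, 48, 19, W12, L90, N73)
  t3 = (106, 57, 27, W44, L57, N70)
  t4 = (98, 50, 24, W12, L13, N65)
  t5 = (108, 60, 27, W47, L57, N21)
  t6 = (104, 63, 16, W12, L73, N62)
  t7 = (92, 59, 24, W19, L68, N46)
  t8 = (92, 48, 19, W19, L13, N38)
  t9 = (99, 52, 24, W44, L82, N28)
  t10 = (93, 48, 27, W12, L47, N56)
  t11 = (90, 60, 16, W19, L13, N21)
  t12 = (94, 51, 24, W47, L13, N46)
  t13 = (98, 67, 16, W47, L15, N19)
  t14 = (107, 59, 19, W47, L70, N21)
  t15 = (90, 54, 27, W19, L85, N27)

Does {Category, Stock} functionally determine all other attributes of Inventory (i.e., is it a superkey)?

All 15 rows have distinct {Category, Stock} values, so {Category, Stock} → (all attributes) holds and {Category, Stock} is a superkey.

Yes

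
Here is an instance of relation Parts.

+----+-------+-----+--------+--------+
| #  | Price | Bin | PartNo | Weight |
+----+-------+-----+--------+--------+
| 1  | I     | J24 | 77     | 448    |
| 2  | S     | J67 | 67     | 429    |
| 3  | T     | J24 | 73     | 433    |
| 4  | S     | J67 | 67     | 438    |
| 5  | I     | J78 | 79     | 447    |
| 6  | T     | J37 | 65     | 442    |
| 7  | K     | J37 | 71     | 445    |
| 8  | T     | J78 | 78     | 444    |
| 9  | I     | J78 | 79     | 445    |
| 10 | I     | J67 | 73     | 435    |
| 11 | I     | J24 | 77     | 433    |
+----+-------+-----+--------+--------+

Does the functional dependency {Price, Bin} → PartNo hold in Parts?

Yes

(Price=I, Bin=J24): rows 1, 11 → PartNo = 77, 77 ✓
(Price=S, Bin=J67): rows 2, 4 → PartNo = 67, 67 ✓
(Price=T, Bin=J24): row 3 → PartNo = 73 ✓
(Price=I, Bin=J78): rows 5, 9 → PartNo = 79, 79 ✓
(Price=T, Bin=J37): row 6 → PartNo = 65 ✓
(Price=K, Bin=J37): row 7 → PartNo = 71 ✓
(Price=T, Bin=J78): row 8 → PartNo = 78 ✓
(Price=I, Bin=J67): row 10 → PartNo = 73 ✓
Every {Price, Bin} value is associated with a single PartNo value, so {Price, Bin} → PartNo holds.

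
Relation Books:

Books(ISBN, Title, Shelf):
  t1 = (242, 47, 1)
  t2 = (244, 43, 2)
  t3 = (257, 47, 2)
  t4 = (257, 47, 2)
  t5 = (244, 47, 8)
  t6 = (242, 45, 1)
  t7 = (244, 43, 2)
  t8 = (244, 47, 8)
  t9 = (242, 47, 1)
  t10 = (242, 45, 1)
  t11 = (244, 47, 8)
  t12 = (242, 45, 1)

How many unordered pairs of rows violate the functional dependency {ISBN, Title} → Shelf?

0

(ISBN=242, Title=47): all 2 rows agree on Shelf — 0 pairs.
(ISBN=244, Title=43): all 2 rows agree on Shelf — 0 pairs.
(ISBN=257, Title=47): all 2 rows agree on Shelf — 0 pairs.
(ISBN=244, Title=47): all 3 rows agree on Shelf — 0 pairs.
(ISBN=242, Title=45): all 3 rows agree on Shelf — 0 pairs.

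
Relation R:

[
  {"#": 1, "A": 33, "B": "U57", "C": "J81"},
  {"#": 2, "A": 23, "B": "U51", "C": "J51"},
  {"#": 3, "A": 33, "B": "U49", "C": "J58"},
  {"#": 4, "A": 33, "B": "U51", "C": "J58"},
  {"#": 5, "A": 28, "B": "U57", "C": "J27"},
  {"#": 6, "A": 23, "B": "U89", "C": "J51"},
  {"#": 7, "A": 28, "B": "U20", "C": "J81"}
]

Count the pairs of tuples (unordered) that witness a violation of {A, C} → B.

2

(A=23, C=J51): violating pairs (2,6) — 1 pair.
(A=33, C=J58): violating pairs (3,4) — 1 pair.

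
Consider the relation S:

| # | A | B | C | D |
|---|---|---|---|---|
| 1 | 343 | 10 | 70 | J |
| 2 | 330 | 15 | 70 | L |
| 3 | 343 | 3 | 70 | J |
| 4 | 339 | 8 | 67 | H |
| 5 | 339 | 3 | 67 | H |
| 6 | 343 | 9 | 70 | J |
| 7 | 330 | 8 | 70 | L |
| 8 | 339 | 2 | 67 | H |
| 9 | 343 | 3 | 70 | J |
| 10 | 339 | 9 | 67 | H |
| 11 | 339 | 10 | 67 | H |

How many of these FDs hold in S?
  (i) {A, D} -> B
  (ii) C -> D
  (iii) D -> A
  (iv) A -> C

(i) {A, D} -> B: (A=343, D=J): rows 1, 3, 6, 9 → B takes values {10, 3, 9} — violation; (A=330, D=L): rows 2, 7 → B takes values {15, 8} — violation; (A=339, D=H): rows 4, 5, 8, 10, 11 → B takes values {8, 3, 2, 9, 10} — violation — fails.
(ii) C -> D: C=70: rows 1, 2, 3, 6, 7, 9 → D takes values {J, L} — violation — fails.
(iii) D -> A: every LHS value maps to a single RHS value — holds.
(iv) A -> C: every LHS value maps to a single RHS value — holds.
2 of the 4 dependencies hold.

2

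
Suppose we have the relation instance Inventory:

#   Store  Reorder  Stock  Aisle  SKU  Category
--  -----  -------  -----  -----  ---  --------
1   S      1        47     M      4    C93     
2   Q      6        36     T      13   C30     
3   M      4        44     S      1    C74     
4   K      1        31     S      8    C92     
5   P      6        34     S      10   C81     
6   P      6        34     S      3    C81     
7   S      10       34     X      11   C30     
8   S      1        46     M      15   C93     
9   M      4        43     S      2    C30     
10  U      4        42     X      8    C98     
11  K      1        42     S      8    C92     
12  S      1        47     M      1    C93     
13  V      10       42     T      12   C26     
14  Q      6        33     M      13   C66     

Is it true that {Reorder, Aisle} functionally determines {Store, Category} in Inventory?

(Reorder=1, Aisle=M): rows 1, 8, 12 → {Store,Category} = (S, C93), (S, C93), (S, C93) ✓
(Reorder=6, Aisle=T): row 2 → {Store,Category} = (Q, C30) ✓
(Reorder=4, Aisle=S): rows 3, 9 → {Store,Category} takes values {(M, C74), (M, C30)} — violation
(Reorder=1, Aisle=S): rows 4, 11 → {Store,Category} = (K, C92), (K, C92) ✓
(Reorder=6, Aisle=S): rows 5, 6 → {Store,Category} = (P, C81), (P, C81) ✓
(Reorder=10, Aisle=X): row 7 → {Store,Category} = (S, C30) ✓
(Reorder=4, Aisle=X): row 10 → {Store,Category} = (U, C98) ✓
(Reorder=10, Aisle=T): row 13 → {Store,Category} = (V, C26) ✓
(Reorder=6, Aisle=M): row 14 → {Store,Category} = (Q, C66) ✓
Two rows agree on {Reorder, Aisle} but differ on {Store, Category}, so {Reorder, Aisle} -> {Store, Category} does not hold.

No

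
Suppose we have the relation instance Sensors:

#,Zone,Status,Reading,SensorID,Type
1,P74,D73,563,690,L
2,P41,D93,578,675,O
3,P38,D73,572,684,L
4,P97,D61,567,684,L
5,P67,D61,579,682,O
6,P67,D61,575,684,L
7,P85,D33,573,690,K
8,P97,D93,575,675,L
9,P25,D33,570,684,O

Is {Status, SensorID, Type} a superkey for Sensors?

No

Rows 4 and 6 have the same {Status, SensorID, Type} value (Status=D61, SensorID=684, Type=L) but are distinct tuples, so {Status, SensorID, Type} does not determine every attribute — not a superkey.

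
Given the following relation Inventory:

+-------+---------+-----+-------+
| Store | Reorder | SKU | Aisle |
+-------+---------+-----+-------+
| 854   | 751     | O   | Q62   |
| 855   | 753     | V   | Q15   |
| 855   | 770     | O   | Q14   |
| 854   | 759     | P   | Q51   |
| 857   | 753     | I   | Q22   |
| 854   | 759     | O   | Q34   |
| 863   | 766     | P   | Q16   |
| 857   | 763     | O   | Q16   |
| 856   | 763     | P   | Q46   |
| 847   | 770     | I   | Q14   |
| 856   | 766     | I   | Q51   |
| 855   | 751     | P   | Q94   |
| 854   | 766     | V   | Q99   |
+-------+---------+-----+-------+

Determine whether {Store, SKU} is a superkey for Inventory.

Two distinct rows share (Store=854, SKU=O), so {Store, SKU} does not determine every attribute — not a superkey.

No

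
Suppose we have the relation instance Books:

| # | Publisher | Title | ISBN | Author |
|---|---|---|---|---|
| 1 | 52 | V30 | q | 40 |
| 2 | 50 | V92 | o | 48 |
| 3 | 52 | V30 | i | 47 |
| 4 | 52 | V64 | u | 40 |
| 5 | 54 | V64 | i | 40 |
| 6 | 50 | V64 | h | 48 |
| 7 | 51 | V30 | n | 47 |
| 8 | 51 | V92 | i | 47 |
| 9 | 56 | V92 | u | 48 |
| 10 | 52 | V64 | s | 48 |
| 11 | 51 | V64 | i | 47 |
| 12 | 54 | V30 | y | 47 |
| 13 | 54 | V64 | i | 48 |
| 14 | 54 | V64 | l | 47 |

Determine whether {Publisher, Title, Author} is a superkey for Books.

All 14 rows have distinct {Publisher, Title, Author} values, so {Publisher, Title, Author} → (all attributes) holds and {Publisher, Title, Author} is a superkey.

Yes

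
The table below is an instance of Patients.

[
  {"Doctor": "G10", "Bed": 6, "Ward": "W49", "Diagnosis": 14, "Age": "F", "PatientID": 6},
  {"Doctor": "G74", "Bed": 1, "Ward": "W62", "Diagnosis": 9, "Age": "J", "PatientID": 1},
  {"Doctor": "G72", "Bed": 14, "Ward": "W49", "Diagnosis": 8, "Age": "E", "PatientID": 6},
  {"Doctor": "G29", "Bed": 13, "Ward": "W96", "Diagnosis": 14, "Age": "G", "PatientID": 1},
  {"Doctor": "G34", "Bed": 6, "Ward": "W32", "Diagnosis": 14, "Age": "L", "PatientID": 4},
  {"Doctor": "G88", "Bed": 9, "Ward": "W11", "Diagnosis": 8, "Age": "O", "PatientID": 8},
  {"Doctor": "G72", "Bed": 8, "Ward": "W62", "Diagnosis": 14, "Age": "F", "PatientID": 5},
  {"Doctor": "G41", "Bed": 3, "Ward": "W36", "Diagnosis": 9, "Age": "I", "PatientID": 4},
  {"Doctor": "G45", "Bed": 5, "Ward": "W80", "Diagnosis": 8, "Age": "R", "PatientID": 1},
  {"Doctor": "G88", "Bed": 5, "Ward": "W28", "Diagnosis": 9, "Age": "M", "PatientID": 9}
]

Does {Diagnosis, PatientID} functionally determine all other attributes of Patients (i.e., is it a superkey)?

Yes

All 10 rows have distinct {Diagnosis, PatientID} values, so {Diagnosis, PatientID} → (all attributes) holds and {Diagnosis, PatientID} is a superkey.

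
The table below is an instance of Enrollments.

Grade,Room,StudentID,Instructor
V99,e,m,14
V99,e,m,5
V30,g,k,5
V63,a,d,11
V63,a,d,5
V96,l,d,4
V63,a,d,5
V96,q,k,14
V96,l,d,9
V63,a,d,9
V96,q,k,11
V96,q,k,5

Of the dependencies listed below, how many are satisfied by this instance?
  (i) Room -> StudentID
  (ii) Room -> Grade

(i) Room -> StudentID: every LHS value maps to a single RHS value — holds.
(ii) Room -> Grade: every LHS value maps to a single RHS value — holds.
2 of the 2 dependencies hold.

2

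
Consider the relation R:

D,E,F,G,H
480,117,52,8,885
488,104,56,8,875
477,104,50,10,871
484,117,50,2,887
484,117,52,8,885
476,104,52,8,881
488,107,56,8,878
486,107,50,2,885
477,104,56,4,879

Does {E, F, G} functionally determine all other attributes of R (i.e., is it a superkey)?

No

Two distinct rows share (E=117, F=52, G=8), so {E, F, G} does not determine every attribute — not a superkey.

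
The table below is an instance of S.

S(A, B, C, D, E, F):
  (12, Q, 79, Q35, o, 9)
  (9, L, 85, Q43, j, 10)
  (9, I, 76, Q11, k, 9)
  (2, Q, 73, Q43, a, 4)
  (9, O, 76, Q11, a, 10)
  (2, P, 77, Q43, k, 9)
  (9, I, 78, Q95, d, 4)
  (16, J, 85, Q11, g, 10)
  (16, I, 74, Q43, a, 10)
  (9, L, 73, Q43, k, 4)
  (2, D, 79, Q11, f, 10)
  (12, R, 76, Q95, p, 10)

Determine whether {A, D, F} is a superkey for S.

Yes

All 12 rows have distinct {A, D, F} values, so {A, D, F} → (all attributes) holds and {A, D, F} is a superkey.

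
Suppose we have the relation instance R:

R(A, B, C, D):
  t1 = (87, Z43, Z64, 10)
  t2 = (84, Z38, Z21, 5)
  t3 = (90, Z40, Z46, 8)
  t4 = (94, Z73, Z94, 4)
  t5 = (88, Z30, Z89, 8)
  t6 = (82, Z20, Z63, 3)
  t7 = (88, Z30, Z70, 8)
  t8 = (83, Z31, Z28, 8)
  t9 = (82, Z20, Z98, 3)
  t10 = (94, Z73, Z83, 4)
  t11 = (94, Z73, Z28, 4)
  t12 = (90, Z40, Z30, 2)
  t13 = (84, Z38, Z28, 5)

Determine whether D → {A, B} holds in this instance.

No

D=10: row 1 → {A,B} = (87, Z43) ✓
D=5: rows 2, 13 → {A,B} = (84, Z38), (84, Z38) ✓
D=8: rows 3, 5, 7, 8 → {A,B} takes values {(90, Z40), (88, Z30), (83, Z31)} — violation
D=4: rows 4, 10, 11 → {A,B} = (94, Z73), (94, Z73), (94, Z73) ✓
D=3: rows 6, 9 → {A,B} = (82, Z20), (82, Z20) ✓
D=2: row 12 → {A,B} = (90, Z40) ✓
Two rows agree on D but differ on {A, B}, so D → {A, B} does not hold.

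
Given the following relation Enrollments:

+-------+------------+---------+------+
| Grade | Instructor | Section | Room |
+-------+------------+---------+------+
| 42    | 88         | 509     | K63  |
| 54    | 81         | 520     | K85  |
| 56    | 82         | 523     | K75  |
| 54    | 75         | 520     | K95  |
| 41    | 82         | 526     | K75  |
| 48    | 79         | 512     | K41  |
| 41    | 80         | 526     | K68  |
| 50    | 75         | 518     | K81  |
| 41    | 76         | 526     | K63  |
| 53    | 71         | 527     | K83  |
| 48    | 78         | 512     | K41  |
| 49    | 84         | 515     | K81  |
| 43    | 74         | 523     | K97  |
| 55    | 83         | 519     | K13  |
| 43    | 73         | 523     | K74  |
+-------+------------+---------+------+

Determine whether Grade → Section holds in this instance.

Yes

Grade=42: 1 row → Section = 509 ✓
Grade=54: 2 rows → Section = 520, 520 ✓
Grade=56: 1 row → Section = 523 ✓
Grade=41: 3 rows → Section = 526, 526, 526 ✓
Grade=48: 2 rows → Section = 512, 512 ✓
Grade=50: 1 row → Section = 518 ✓
Grade=53: 1 row → Section = 527 ✓
Grade=49: 1 row → Section = 515 ✓
Grade=43: 2 rows → Section = 523, 523 ✓
Grade=55: 1 row → Section = 519 ✓
Every Grade value is associated with a single Section value, so Grade → Section holds.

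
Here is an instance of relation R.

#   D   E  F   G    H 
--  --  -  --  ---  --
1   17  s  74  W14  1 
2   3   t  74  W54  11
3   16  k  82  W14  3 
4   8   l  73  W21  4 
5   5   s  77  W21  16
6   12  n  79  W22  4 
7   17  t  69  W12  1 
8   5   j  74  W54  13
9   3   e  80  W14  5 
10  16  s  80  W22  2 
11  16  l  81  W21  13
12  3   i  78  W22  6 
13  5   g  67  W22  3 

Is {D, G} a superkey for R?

Yes

All 13 rows have distinct {D, G} values, so {D, G} → (all attributes) holds and {D, G} is a superkey.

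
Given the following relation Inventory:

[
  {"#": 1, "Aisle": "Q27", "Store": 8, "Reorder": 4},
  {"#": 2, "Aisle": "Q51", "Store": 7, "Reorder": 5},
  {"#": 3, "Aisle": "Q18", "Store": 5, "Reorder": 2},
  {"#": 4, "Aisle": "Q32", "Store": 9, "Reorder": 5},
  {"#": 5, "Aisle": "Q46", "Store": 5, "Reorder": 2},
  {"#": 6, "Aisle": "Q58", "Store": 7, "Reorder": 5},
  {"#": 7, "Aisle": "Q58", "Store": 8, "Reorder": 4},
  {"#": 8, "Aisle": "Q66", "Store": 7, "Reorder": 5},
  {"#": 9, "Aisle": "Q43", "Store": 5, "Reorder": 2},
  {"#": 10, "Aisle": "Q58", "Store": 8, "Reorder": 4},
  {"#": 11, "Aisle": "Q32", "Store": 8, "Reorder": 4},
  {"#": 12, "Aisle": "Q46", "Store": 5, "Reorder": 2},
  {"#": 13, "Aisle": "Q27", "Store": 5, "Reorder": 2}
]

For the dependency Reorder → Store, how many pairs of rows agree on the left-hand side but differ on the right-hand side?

3

Reorder=4: all 4 rows agree on Store — 0 pairs.
Reorder=5: violating pairs (2,4), (4,6), (4,8) — 3 pairs.
Reorder=2: all 5 rows agree on Store — 0 pairs.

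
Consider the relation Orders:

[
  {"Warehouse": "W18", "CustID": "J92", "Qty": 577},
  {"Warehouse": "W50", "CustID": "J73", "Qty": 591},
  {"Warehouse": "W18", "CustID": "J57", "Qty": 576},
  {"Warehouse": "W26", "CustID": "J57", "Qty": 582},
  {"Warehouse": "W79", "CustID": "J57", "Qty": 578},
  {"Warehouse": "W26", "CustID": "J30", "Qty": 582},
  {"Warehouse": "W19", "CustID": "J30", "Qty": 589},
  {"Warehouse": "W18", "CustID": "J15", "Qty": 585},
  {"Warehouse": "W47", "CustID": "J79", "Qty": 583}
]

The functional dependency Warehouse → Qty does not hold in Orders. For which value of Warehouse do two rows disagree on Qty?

W18

Warehouse=W18: 3 rows → Qty takes values {577, 576, 585} — violation
Warehouse=W50: 1 row → Qty = 591 ✓
Warehouse=W26: 2 rows → Qty = 582, 582 ✓
Warehouse=W79: 1 row → Qty = 578 ✓
Warehouse=W19: 1 row → Qty = 589 ✓
Warehouse=W47: 1 row → Qty = 583 ✓
The only Warehouse value with inconsistent Qty is Warehouse=W18.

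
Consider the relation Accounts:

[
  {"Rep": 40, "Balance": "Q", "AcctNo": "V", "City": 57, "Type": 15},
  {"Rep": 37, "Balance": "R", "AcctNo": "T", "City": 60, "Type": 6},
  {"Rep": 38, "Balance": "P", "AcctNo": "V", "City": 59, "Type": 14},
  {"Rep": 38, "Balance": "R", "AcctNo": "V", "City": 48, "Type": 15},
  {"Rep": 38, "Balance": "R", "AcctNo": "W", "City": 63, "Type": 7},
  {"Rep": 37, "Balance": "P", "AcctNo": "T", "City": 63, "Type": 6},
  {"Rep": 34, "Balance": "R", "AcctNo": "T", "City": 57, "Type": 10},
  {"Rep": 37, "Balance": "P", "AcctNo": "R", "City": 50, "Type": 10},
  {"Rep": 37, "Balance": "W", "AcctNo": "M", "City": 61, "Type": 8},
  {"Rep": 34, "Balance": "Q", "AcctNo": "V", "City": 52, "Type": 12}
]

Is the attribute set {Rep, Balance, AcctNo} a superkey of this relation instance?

Yes

All 10 rows have distinct {Rep, Balance, AcctNo} values, so {Rep, Balance, AcctNo} → (all attributes) holds and {Rep, Balance, AcctNo} is a superkey.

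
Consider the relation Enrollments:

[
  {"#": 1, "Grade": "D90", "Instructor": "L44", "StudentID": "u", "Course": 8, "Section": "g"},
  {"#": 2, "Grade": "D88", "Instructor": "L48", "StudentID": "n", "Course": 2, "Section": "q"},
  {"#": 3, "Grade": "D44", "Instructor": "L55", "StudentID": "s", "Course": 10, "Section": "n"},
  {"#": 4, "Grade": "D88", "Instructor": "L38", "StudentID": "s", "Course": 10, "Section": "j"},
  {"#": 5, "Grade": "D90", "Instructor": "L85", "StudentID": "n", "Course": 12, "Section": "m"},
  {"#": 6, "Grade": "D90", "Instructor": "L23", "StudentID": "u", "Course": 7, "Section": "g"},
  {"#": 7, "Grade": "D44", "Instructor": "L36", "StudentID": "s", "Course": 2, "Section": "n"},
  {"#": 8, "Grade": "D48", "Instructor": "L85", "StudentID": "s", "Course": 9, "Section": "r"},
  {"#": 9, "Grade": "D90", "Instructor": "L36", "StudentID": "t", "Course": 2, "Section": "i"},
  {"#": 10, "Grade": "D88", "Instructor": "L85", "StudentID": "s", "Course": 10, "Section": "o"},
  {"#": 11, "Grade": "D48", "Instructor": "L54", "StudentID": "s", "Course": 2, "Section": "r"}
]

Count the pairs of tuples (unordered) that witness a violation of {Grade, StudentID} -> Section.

1

(Grade=D90, StudentID=u): all 2 rows agree on Section — 0 pairs.
(Grade=D44, StudentID=s): all 2 rows agree on Section — 0 pairs.
(Grade=D88, StudentID=s): violating pairs (4,10) — 1 pair.
(Grade=D48, StudentID=s): all 2 rows agree on Section — 0 pairs.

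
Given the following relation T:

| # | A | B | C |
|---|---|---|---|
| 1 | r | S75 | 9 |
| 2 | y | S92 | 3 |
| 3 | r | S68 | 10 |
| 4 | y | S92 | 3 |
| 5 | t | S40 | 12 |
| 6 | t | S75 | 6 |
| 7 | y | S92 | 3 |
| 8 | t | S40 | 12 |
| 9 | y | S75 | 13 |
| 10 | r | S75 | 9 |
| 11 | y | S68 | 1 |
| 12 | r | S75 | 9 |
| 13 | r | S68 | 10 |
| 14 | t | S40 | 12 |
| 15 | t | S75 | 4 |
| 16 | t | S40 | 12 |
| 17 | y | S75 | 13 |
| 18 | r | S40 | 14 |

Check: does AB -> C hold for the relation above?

(A=r, B=S75): rows 1, 10, 12 → C = 9, 9, 9 ✓
(A=y, B=S92): rows 2, 4, 7 → C = 3, 3, 3 ✓
(A=r, B=S68): rows 3, 13 → C = 10, 10 ✓
(A=t, B=S40): rows 5, 8, 14, 16 → C = 12, 12, 12, 12 ✓
(A=t, B=S75): rows 6, 15 → C takes values {6, 4} — violation
(A=y, B=S75): rows 9, 17 → C = 13, 13 ✓
(A=y, B=S68): row 11 → C = 1 ✓
(A=r, B=S40): row 18 → C = 14 ✓
Two rows agree on AB but differ on C, so AB -> C does not hold.

No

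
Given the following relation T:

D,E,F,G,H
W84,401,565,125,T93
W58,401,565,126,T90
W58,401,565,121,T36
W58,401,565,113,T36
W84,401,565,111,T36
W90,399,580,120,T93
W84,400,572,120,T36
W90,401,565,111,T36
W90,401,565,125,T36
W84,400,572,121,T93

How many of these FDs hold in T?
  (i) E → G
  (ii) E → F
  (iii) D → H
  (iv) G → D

(i) E → G: E=401: 7 rows → G takes values {125, 126, 121, 113, 111} — violation; E=400: 2 rows → G takes values {120, 121} — violation — fails.
(ii) E → F: every LHS value maps to a single RHS value — holds.
(iii) D → H: D=W84: 4 rows → H takes values {T93, T36} — violation; D=W58: 3 rows → H takes values {T90, T36} — violation; D=W90: 3 rows → H takes values {T93, T36} — violation — fails.
(iv) G → D: G=125: 2 rows → D takes values {W84, W90} — violation; G=121: 2 rows → D takes values {W58, W84} — violation; G=111: 2 rows → D takes values {W84, W90} — violation; G=120: 2 rows → D takes values {W90, W84} — violation — fails.
1 of the 4 dependencies holds.

1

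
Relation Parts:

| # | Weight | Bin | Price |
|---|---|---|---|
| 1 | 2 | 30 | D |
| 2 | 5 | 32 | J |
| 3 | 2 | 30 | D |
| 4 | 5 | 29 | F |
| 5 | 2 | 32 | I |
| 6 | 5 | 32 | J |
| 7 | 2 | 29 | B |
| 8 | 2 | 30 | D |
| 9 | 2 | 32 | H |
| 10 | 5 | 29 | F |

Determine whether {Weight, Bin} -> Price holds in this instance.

No

(Weight=2, Bin=30): rows 1, 3, 8 → Price = D, D, D ✓
(Weight=5, Bin=32): rows 2, 6 → Price = J, J ✓
(Weight=5, Bin=29): rows 4, 10 → Price = F, F ✓
(Weight=2, Bin=32): rows 5, 9 → Price takes values {I, H} — violation
(Weight=2, Bin=29): row 7 → Price = B ✓
Two rows agree on {Weight, Bin} but differ on Price, so {Weight, Bin} -> Price does not hold.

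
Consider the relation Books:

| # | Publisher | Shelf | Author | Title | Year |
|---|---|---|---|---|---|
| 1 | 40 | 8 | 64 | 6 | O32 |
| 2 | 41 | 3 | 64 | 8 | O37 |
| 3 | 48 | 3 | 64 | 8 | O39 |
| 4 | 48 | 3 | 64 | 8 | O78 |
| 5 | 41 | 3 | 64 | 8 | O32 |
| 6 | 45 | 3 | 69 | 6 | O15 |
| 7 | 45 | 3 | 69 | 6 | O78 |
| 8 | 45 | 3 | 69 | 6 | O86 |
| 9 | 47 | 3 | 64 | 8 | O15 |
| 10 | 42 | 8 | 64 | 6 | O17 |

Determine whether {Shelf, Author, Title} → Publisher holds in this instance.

No

(Shelf=8, Author=64, Title=6): rows 1, 10 → Publisher takes values {40, 42} — violation
(Shelf=3, Author=64, Title=8): rows 2, 3, 4, 5, 9 → Publisher takes values {41, 48, 47} — violation
(Shelf=3, Author=69, Title=6): rows 6, 7, 8 → Publisher = 45, 45, 45 ✓
Two rows agree on {Shelf, Author, Title} but differ on Publisher, so {Shelf, Author, Title} → Publisher does not hold.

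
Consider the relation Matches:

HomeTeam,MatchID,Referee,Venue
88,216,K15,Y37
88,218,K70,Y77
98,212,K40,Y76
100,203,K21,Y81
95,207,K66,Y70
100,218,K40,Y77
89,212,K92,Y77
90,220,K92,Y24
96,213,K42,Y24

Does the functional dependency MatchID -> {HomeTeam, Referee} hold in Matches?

MatchID=216: 1 row → {HomeTeam,Referee} = (88, K15) ✓
MatchID=218: 2 rows → {HomeTeam,Referee} takes values {(88, K70), (100, K40)} — violation
MatchID=212: 2 rows → {HomeTeam,Referee} takes values {(98, K40), (89, K92)} — violation
MatchID=203: 1 row → {HomeTeam,Referee} = (100, K21) ✓
MatchID=207: 1 row → {HomeTeam,Referee} = (95, K66) ✓
MatchID=220: 1 row → {HomeTeam,Referee} = (90, K92) ✓
MatchID=213: 1 row → {HomeTeam,Referee} = (96, K42) ✓
Two rows agree on MatchID but differ on {HomeTeam, Referee}, so MatchID -> {HomeTeam, Referee} does not hold.

No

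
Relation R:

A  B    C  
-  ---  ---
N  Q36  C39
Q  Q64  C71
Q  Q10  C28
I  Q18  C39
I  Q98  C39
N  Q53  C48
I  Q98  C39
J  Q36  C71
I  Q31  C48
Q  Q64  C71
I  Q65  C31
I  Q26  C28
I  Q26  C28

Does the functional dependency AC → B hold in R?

No

(A=N, C=C39): 1 row → B = Q36 ✓
(A=Q, C=C71): 2 rows → B = Q64, Q64 ✓
(A=Q, C=C28): 1 row → B = Q10 ✓
(A=I, C=C39): 3 rows → B takes values {Q18, Q98} — violation
(A=N, C=C48): 1 row → B = Q53 ✓
(A=J, C=C71): 1 row → B = Q36 ✓
(A=I, C=C48): 1 row → B = Q31 ✓
(A=I, C=C31): 1 row → B = Q65 ✓
(A=I, C=C28): 2 rows → B = Q26, Q26 ✓
Two rows agree on AC but differ on B, so AC → B does not hold.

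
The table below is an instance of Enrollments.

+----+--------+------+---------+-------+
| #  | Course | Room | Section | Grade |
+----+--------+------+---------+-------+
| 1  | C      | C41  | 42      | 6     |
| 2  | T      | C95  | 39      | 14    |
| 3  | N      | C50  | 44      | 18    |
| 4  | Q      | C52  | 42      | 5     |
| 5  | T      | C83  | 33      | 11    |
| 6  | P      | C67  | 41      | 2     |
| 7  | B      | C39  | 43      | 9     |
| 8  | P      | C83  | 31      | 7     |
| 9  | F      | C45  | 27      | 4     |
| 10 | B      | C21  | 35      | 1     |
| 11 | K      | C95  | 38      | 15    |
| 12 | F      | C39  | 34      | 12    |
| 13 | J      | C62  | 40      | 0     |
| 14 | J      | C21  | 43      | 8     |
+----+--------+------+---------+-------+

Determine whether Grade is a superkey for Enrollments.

All 14 rows have distinct Grade values, so Grade → (all attributes) holds and Grade is a superkey.

Yes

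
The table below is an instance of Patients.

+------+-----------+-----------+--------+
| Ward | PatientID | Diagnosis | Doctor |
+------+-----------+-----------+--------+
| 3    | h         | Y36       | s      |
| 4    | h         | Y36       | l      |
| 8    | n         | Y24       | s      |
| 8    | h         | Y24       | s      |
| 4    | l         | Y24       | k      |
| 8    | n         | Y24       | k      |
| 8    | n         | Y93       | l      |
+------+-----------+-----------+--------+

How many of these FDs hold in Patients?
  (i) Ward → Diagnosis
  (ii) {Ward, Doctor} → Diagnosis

1

(i) Ward → Diagnosis: Ward=4: 2 rows → Diagnosis takes values {Y36, Y24} — violation; Ward=8: 4 rows → Diagnosis takes values {Y24, Y93} — violation — fails.
(ii) {Ward, Doctor} → Diagnosis: every LHS value maps to a single RHS value — holds.
1 of the 2 dependencies holds.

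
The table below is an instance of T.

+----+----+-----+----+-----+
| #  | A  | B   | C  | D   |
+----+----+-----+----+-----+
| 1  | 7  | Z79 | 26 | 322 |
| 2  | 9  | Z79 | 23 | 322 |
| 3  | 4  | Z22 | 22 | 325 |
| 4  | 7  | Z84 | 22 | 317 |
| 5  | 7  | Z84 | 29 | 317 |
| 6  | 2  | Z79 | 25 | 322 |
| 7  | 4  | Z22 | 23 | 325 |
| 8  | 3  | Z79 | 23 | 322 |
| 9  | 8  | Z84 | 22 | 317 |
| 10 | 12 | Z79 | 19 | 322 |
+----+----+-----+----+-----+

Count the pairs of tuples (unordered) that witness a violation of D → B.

0

D=322: all 5 rows agree on B — 0 pairs.
D=325: all 2 rows agree on B — 0 pairs.
D=317: all 3 rows agree on B — 0 pairs.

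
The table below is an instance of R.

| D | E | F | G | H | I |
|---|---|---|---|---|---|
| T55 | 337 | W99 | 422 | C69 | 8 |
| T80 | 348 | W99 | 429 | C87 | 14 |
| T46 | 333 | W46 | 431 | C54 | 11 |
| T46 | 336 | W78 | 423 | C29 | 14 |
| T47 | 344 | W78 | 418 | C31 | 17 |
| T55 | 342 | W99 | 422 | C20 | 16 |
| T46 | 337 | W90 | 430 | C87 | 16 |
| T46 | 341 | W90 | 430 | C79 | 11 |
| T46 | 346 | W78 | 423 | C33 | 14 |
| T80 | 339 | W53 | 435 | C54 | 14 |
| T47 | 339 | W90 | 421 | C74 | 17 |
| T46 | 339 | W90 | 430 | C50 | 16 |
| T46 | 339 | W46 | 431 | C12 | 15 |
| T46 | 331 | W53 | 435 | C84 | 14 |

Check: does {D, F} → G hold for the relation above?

Yes

(D=T55, F=W99): 2 rows → G = 422, 422 ✓
(D=T80, F=W99): 1 row → G = 429 ✓
(D=T46, F=W46): 2 rows → G = 431, 431 ✓
(D=T46, F=W78): 2 rows → G = 423, 423 ✓
(D=T47, F=W78): 1 row → G = 418 ✓
(D=T46, F=W90): 3 rows → G = 430, 430, 430 ✓
(D=T80, F=W53): 1 row → G = 435 ✓
(D=T47, F=W90): 1 row → G = 421 ✓
(D=T46, F=W53): 1 row → G = 435 ✓
Every {D, F} value is associated with a single G value, so {D, F} → G holds.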